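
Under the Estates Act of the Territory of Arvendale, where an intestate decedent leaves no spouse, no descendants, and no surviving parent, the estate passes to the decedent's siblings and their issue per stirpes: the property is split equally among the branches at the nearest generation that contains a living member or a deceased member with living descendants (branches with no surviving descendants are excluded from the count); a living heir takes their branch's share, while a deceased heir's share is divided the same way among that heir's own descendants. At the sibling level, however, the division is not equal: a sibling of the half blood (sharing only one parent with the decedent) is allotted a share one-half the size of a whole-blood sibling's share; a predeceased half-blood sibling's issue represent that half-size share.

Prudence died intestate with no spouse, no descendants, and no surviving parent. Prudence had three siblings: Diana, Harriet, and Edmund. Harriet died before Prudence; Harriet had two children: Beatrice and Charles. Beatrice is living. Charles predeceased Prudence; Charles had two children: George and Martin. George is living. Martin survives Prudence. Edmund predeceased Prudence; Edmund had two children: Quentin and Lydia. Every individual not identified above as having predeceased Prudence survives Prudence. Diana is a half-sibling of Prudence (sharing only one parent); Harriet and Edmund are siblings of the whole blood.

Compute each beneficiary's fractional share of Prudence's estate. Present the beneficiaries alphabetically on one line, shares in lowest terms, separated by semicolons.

Beatrice 1/5; Diana 1/5; George 1/10; Lydia 1/5; Martin 1/10; Quentin 1/5

No spouse, descendants, or parent survives, so the estate passes to Prudence's siblings per stirpes.
Half-blood siblings count for one-half the weight of whole-blood siblings at the initial division.
Dividing 1 in proportion to weights (total weight 5/2): Diana (weight 1/2) → 1/5; Harriet (weight 1) → 2/5; Edmund (weight 1) → 2/5.
Diana is living and takes 1/5.
Harriet predeceased; the 2/5 allotted to Harriet's branch passes to Harriet's issue by representation.
The 2/5 is divided into 2 equal shares of 1/5 among Beatrice, Charles.
Beatrice is living and takes 1/5.
Charles predeceased; the 1/5 allotted to Charles's branch passes to Charles's issue by representation.
The 1/5 is divided into 2 equal shares of 1/10 among George, Martin.
George is living and takes 1/10.
Martin is living and takes 1/10.
Edmund predeceased; the 2/5 allotted to Edmund's branch passes to Edmund's issue by representation.
The 2/5 is divided into 2 equal shares of 1/5 among Quentin, Lydia.
Quentin is living and takes 1/5.
Lydia is living and takes 1/5.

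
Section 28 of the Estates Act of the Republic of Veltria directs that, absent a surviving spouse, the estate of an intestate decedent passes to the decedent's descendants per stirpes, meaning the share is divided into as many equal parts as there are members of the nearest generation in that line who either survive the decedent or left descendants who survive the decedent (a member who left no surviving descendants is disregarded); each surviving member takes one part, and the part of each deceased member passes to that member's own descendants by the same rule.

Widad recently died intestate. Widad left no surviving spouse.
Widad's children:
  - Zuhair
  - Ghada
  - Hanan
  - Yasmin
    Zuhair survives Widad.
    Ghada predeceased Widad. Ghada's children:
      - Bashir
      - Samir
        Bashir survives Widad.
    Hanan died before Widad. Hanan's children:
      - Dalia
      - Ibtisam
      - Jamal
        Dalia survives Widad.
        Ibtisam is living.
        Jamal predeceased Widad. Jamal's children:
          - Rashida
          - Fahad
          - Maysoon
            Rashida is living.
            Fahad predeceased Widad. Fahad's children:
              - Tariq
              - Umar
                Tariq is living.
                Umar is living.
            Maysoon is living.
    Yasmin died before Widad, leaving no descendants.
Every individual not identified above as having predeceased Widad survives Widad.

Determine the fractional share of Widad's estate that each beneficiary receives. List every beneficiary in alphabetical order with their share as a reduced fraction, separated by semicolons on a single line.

Bashir 1/6; Dalia 1/9; Ibtisam 1/9; Maysoon 1/27; Rashida 1/27; Samir 1/6; Tariq 1/54; Umar 1/54; Zuhair 1/3

There is no surviving spouse, so the entire estate passes to Widad's descendants per stirpes.
Yasmin left no surviving issue, so that branch lapses and is disregarded.
The estate is divided into 3 equal shares of 1/3 among Zuhair, Ghada, Hanan.
Zuhair is living and takes 1/3.
Ghada predeceased; the 1/3 allotted to Ghada's branch passes to Ghada's issue by representation.
The 1/3 is divided into 2 equal shares of 1/6 among Bashir, Samir.
Bashir is living and takes 1/6.
Samir is living and takes 1/6.
Hanan predeceased; the 1/3 allotted to Hanan's branch passes to Hanan's issue by representation.
The 1/3 is divided into 3 equal shares of 1/9 among Dalia, Ibtisam, Jamal.
Dalia is living and takes 1/9.
Ibtisam is living and takes 1/9.
Jamal predeceased; the 1/9 allotted to Jamal's branch passes to Jamal's issue by representation.
The 1/9 is divided into 3 equal shares of 1/27 among Rashida, Fahad, Maysoon.
Rashida is living and takes 1/27.
Fahad predeceased; the 1/27 allotted to Fahad's branch passes to Fahad's issue by representation.
The 1/27 is divided into 2 equal shares of 1/54 among Tariq, Umar.
Tariq is living and takes 1/54.
Umar is living and takes 1/54.
Maysoon is living and takes 1/27.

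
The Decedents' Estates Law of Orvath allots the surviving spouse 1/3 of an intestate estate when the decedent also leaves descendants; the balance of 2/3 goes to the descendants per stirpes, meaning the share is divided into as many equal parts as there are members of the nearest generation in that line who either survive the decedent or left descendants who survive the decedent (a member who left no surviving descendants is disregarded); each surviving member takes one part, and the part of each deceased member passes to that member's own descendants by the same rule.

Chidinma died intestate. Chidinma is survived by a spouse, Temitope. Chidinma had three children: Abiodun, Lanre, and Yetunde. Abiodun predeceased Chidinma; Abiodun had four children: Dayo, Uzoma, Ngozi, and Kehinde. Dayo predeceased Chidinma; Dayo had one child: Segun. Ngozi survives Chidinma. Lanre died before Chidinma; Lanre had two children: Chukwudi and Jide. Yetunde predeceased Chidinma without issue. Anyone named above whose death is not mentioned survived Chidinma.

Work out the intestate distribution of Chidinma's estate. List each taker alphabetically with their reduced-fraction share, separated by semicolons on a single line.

Temitope, as surviving spouse, takes 1/3.
The remaining 2/3 passes to Chidinma's descendants per stirpes.
Yetunde left no surviving issue, so that branch lapses and is disregarded.
The 2/3 is divided into 2 equal shares of 1/3 among Abiodun, Lanre.
Abiodun predeceased; the 1/3 allotted to Abiodun's branch passes to Abiodun's issue by representation.
The 1/3 is divided into 4 equal shares of 1/12 among Dayo, Uzoma, Ngozi, Kehinde.
Dayo predeceased; the 1/12 allotted to Dayo's branch passes to Dayo's issue by representation.
Segun is the sole taker at this level and receives the full 1/12.
Uzoma is living and takes 1/12.
Ngozi is living and takes 1/12.
Kehinde is living and takes 1/12.
Lanre predeceased; the 1/3 allotted to Lanre's branch passes to Lanre's issue by representation.
The 1/3 is divided into 2 equal shares of 1/6 among Chukwudi, Jide.
Chukwudi is living and takes 1/6.
Jide is living and takes 1/6.

Chukwudi 1/6; Jide 1/6; Kehinde 1/12; Ngozi 1/12; Segun 1/12; Temitope 1/3; Uzoma 1/12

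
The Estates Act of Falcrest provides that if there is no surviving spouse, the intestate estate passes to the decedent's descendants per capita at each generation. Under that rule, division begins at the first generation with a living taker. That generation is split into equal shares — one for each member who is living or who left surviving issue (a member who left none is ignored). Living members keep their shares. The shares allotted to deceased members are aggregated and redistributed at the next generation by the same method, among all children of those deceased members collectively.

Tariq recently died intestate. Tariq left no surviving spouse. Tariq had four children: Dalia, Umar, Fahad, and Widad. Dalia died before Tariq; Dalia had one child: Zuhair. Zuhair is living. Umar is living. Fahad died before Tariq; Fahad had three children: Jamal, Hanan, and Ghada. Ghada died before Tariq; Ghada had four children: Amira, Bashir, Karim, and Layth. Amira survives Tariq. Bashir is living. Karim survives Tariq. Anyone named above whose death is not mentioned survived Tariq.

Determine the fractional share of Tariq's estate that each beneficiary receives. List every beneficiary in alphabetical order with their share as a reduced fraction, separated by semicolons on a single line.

Amira 1/32; Bashir 1/32; Hanan 1/8; Jamal 1/8; Karim 1/32; Layth 1/32; Umar 1/4; Widad 1/4; Zuhair 1/8

There is no surviving spouse, so the entire estate passes to Tariq's descendants per capita at each generation.
At generation 1 (Dalia, Umar, Fahad, Widad) there are 4 shares of (1)/4 = 1/4 each.
Living: Umar and Widad — each takes 1/4.
Deceased: Dalia and Fahad. Their combined 1/2 is pooled and carried to generation 2.
At generation 2 (Zuhair, Jamal, Hanan, Ghada) there are 4 shares of (1/2)/4 = 1/8 each.
Living: Zuhair, Jamal, and Hanan — each takes 1/8.
Deceased: Ghada. That 1/8 share is carried to generation 3.
At generation 3 (Amira, Bashir, Karim, Layth) there are 4 shares of (1/8)/4 = 1/32 each.
Living: Amira, Bashir, Karim, and Layth — each takes 1/32.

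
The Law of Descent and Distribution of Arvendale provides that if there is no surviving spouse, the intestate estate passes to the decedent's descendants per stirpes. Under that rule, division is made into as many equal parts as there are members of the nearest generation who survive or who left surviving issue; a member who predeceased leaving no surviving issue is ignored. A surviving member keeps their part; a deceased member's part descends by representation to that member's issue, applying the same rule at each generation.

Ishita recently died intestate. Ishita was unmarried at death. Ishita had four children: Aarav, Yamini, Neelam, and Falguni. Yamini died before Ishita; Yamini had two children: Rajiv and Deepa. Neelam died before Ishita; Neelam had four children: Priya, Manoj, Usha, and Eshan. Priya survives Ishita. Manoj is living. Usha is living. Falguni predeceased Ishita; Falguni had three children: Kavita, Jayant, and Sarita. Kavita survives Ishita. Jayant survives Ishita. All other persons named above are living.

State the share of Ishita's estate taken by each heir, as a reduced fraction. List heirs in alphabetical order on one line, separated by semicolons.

There is no surviving spouse, so the entire estate passes to Ishita's descendants per stirpes.
The estate is divided into 4 equal shares of 1/4 among Aarav, Yamini, Neelam, Falguni.
Aarav is living and takes 1/4.
Yamini predeceased; the 1/4 allotted to Yamini's branch passes to Yamini's issue by representation.
The 1/4 is divided into 2 equal shares of 1/8 among Rajiv, Deepa.
Rajiv is living and takes 1/8.
Deepa is living and takes 1/8.
Neelam predeceased; the 1/4 allotted to Neelam's branch passes to Neelam's issue by representation.
The 1/4 is divided into 4 equal shares of 1/16 among Priya, Manoj, Usha, Eshan.
Priya is living and takes 1/16.
Manoj is living and takes 1/16.
Usha is living and takes 1/16.
Eshan is living and takes 1/16.
Falguni predeceased; the 1/4 allotted to Falguni's branch passes to Falguni's issue by representation.
The 1/4 is divided into 3 equal shares of 1/12 among Kavita, Jayant, Sarita.
Kavita is living and takes 1/12.
Jayant is living and takes 1/12.
Sarita is living and takes 1/12.

Aarav 1/4; Deepa 1/8; Eshan 1/16; Jayant 1/12; Kavita 1/12; Manoj 1/16; Priya 1/16; Rajiv 1/8; Sarita 1/12; Usha 1/16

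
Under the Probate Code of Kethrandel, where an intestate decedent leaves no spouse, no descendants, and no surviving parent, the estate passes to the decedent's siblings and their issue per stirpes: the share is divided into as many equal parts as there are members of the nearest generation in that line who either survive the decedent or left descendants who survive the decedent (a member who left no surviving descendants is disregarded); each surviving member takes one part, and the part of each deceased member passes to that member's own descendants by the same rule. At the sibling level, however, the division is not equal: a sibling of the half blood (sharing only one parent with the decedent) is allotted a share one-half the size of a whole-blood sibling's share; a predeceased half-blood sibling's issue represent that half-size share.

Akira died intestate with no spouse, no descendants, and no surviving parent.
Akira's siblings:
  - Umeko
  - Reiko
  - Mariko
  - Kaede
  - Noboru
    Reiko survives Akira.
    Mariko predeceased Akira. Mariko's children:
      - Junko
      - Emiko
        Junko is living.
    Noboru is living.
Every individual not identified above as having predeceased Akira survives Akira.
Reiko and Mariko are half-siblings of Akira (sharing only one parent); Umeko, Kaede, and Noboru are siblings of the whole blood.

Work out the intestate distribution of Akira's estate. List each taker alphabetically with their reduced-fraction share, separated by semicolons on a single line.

No spouse, descendants, or parent survives, so the estate passes to Akira's siblings per stirpes.
Half-blood siblings count for one-half the weight of whole-blood siblings at the initial division.
Dividing 1 in proportion to weights (total weight 4): Umeko (weight 1) → 1/4; Reiko (weight 1/2) → 1/8; Mariko (weight 1/2) → 1/8; Kaede (weight 1) → 1/4; Noboru (weight 1) → 1/4.
Umeko is living and takes 1/4.
Reiko is living and takes 1/8.
Mariko predeceased; the 1/8 allotted to Mariko's branch passes to Mariko's issue by representation.
The 1/8 is divided into 2 equal shares of 1/16 among Junko, Emiko.
Junko is living and takes 1/16.
Emiko is living and takes 1/16.
Kaede is living and takes 1/4.
Noboru is living and takes 1/4.

Emiko 1/16; Junko 1/16; Kaede 1/4; Noboru 1/4; Reiko 1/8; Umeko 1/4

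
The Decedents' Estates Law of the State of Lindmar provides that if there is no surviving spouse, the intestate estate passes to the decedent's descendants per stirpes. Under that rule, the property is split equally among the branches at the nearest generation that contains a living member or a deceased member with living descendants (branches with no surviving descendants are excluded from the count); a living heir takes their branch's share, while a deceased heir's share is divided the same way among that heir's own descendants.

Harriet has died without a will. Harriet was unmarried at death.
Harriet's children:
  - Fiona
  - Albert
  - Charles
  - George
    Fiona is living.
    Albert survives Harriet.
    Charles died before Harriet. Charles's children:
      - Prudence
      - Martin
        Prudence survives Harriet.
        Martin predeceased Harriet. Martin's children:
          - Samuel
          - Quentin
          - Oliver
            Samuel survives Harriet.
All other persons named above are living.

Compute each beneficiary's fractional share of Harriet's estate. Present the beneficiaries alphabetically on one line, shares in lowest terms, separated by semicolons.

Albert 1/4; Fiona 1/4; George 1/4; Oliver 1/24; Prudence 1/8; Quentin 1/24; Samuel 1/24

There is no surviving spouse, so the entire estate passes to Harriet's descendants per stirpes.
The estate is divided into 4 equal shares of 1/4 among Fiona, Albert, Charles, George.
Fiona is living and takes 1/4.
Albert is living and takes 1/4.
Charles predeceased; the 1/4 allotted to Charles's branch passes to Charles's issue by representation.
The 1/4 is divided into 2 equal shares of 1/8 among Prudence, Martin.
Prudence is living and takes 1/8.
Martin predeceased; the 1/8 allotted to Martin's branch passes to Martin's issue by representation.
The 1/8 is divided into 3 equal shares of 1/24 among Samuel, Quentin, Oliver.
Samuel is living and takes 1/24.
Quentin is living and takes 1/24.
Oliver is living and takes 1/24.
George is living and takes 1/4.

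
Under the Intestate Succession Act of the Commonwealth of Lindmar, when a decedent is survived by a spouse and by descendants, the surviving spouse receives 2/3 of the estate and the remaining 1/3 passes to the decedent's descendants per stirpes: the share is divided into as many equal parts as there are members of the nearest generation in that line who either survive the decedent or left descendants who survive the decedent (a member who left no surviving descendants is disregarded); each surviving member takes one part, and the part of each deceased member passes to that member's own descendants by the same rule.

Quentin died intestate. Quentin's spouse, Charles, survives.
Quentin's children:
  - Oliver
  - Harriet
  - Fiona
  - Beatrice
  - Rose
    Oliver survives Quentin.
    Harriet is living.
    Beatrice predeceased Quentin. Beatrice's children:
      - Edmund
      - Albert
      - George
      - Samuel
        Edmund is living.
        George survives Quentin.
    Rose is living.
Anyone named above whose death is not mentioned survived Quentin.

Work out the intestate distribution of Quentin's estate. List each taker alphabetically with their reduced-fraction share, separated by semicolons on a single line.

Albert 1/60; Charles 2/3; Edmund 1/60; Fiona 1/15; George 1/60; Harriet 1/15; Oliver 1/15; Rose 1/15; Samuel 1/60

Charles, as surviving spouse, takes 2/3.
The remaining 1/3 passes to Quentin's descendants per stirpes.
The 1/3 is divided into 5 equal shares of 1/15 among Oliver, Harriet, Fiona, Beatrice, Rose.
Oliver is living and takes 1/15.
Harriet is living and takes 1/15.
Fiona is living and takes 1/15.
Beatrice predeceased; the 1/15 allotted to Beatrice's branch passes to Beatrice's issue by representation.
The 1/15 is divided into 4 equal shares of 1/60 among Edmund, Albert, George, Samuel.
Edmund is living and takes 1/60.
Albert is living and takes 1/60.
George is living and takes 1/60.
Samuel is living and takes 1/60.
Rose is living and takes 1/15.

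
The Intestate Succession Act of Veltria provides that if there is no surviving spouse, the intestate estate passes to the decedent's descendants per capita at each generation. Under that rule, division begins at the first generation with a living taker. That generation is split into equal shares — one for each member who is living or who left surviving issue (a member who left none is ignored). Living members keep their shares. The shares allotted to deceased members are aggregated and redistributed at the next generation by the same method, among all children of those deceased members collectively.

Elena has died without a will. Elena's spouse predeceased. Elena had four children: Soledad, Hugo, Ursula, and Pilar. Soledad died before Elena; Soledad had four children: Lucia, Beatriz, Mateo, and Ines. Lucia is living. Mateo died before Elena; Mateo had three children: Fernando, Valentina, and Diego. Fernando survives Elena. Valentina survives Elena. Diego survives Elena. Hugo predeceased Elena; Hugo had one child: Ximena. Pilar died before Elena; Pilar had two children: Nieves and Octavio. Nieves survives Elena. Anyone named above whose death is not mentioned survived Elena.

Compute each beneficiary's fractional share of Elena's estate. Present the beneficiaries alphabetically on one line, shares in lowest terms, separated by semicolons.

Beatriz 3/28; Diego 1/28; Fernando 1/28; Ines 3/28; Lucia 3/28; Nieves 3/28; Octavio 3/28; Ursula 1/4; Valentina 1/28; Ximena 3/28

There is no surviving spouse, so the entire estate passes to Elena's descendants per capita at each generation.
At generation 1 (Soledad, Hugo, Ursula, Pilar) there are 4 shares of (1)/4 = 1/4 each.
Living: Ursula — each takes 1/4.
Deceased: Soledad, Hugo, and Pilar. Their combined 3/4 is pooled and carried to generation 2.
At generation 2 (Lucia, Beatriz, Mateo, Ines, Ximena, Nieves, Octavio) there are 7 shares of (3/4)/7 = 3/28 each.
Living: Lucia, Beatriz, Ines, Ximena, Nieves, and Octavio — each takes 3/28.
Deceased: Mateo. That 3/28 share is carried to generation 3.
At generation 3 (Fernando, Valentina, Diego) there are 3 shares of (3/28)/3 = 1/28 each.
Living: Fernando, Valentina, and Diego — each takes 1/28.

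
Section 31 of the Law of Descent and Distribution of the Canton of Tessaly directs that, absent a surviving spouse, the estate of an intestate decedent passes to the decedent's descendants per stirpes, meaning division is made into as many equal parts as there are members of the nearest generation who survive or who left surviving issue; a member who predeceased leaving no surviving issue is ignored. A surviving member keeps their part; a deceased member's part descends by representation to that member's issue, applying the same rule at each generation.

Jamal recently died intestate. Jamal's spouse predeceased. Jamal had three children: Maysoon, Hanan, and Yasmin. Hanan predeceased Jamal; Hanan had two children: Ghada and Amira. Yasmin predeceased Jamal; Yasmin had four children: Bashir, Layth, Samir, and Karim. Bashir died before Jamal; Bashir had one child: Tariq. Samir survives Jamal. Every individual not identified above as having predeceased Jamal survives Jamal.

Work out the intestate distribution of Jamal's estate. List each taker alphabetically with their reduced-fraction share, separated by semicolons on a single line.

Amira 1/6; Ghada 1/6; Karim 1/12; Layth 1/12; Maysoon 1/3; Samir 1/12; Tariq 1/12

There is no surviving spouse, so the entire estate passes to Jamal's descendants per stirpes.
The estate is divided into 3 equal shares of 1/3 among Maysoon, Hanan, Yasmin.
Maysoon is living and takes 1/3.
Hanan predeceased; the 1/3 allotted to Hanan's branch passes to Hanan's issue by representation.
The 1/3 is divided into 2 equal shares of 1/6 among Ghada, Amira.
Ghada is living and takes 1/6.
Amira is living and takes 1/6.
Yasmin predeceased; the 1/3 allotted to Yasmin's branch passes to Yasmin's issue by representation.
The 1/3 is divided into 4 equal shares of 1/12 among Bashir, Layth, Samir, Karim.
Bashir predeceased; the 1/12 allotted to Bashir's branch passes to Bashir's issue by representation.
Tariq is the sole taker at this level and receives the full 1/12.
Layth is living and takes 1/12.
Samir is living and takes 1/12.
Karim is living and takes 1/12.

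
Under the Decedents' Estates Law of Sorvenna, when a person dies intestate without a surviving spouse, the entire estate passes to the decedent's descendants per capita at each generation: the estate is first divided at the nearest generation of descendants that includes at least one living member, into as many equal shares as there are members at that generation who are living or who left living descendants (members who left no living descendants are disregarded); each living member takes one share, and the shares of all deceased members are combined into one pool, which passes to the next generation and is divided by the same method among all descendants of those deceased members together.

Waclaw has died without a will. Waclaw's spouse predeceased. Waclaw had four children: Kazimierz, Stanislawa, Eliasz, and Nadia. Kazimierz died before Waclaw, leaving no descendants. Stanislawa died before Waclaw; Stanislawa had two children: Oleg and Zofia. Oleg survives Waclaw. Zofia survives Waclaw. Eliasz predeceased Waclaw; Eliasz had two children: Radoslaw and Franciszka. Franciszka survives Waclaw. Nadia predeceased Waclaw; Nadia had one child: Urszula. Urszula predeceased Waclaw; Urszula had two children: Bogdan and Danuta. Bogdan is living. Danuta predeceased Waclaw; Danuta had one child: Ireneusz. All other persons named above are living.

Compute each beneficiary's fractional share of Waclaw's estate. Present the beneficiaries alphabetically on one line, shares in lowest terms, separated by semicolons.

There is no surviving spouse, so the entire estate passes to Waclaw's descendants per capita at each generation.
No one at generation 1 (Stanislawa, Eliasz, Nadia) is living; moving to the next generation.
At generation 2 (Oleg, Zofia, Radoslaw, Franciszka, Urszula) there are 5 shares of (1)/5 = 1/5 each.
Living: Oleg, Zofia, Radoslaw, and Franciszka — each takes 1/5.
Deceased: Urszula. That 1/5 share is carried to generation 3.
At generation 3 (Bogdan, Danuta) there are 2 shares of (1/5)/2 = 1/10 each.
Living: Bogdan — each takes 1/10.
Deceased: Danuta. That 1/10 share is carried to generation 4.
At generation 4 (Ireneusz) there are 1 shares of (1/10)/1 = 1/10 each.
Living: Ireneusz — each takes 1/10.

Bogdan 1/10; Franciszka 1/5; Ireneusz 1/10; Oleg 1/5; Radoslaw 1/5; Zofia 1/5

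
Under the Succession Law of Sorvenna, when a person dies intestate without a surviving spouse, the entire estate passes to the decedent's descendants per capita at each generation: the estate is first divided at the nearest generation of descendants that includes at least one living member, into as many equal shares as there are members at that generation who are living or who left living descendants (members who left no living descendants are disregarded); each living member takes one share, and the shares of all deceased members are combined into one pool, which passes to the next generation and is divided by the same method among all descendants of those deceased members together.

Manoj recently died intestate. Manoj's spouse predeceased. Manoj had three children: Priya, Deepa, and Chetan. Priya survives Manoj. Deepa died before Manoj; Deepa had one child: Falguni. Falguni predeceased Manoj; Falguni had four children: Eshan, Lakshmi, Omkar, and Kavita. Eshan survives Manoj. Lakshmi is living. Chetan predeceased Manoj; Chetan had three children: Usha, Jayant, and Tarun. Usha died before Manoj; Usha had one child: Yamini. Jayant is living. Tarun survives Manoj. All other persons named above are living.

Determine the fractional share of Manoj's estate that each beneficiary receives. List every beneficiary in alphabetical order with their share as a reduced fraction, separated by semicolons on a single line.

There is no surviving spouse, so the entire estate passes to Manoj's descendants per capita at each generation.
At generation 1 (Priya, Deepa, Chetan) there are 3 shares of (1)/3 = 1/3 each.
Living: Priya — each takes 1/3.
Deceased: Deepa and Chetan. Their combined 2/3 is pooled and carried to generation 2.
At generation 2 (Falguni, Usha, Jayant, Tarun) there are 4 shares of (2/3)/4 = 1/6 each.
Living: Jayant and Tarun — each takes 1/6.
Deceased: Falguni and Usha. Their combined 1/3 is pooled and carried to generation 3.
At generation 3 (Eshan, Lakshmi, Omkar, Kavita, Yamini) there are 5 shares of (1/3)/5 = 1/15 each.
Living: Eshan, Lakshmi, Omkar, Kavita, and Yamini — each takes 1/15.

Eshan 1/15; Jayant 1/6; Kavita 1/15; Lakshmi 1/15; Omkar 1/15; Priya 1/3; Tarun 1/6; Yamini 1/15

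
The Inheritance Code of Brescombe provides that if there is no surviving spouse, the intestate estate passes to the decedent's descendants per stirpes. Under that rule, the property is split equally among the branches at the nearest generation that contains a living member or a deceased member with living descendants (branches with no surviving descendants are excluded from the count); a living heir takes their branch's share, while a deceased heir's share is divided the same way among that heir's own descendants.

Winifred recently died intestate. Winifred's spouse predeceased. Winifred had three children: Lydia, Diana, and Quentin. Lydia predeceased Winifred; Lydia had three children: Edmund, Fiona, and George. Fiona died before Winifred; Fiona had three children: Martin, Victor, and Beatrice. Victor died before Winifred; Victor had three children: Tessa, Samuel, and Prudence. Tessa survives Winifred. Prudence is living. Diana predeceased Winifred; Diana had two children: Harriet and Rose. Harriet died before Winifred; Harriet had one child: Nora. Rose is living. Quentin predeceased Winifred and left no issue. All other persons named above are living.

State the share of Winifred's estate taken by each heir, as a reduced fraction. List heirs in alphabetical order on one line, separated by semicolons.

Beatrice 1/18; Edmund 1/6; George 1/6; Martin 1/18; Nora 1/4; Prudence 1/54; Rose 1/4; Samuel 1/54; Tessa 1/54

There is no surviving spouse, so the entire estate passes to Winifred's descendants per stirpes.
Quentin left no surviving issue, so that branch lapses and is disregarded.
The estate is divided into 2 equal shares of 1/2 among Lydia, Diana.
Lydia predeceased; the 1/2 allotted to Lydia's branch passes to Lydia's issue by representation.
The 1/2 is divided into 3 equal shares of 1/6 among Edmund, Fiona, George.
Edmund is living and takes 1/6.
Fiona predeceased; the 1/6 allotted to Fiona's branch passes to Fiona's issue by representation.
The 1/6 is divided into 3 equal shares of 1/18 among Martin, Victor, Beatrice.
Martin is living and takes 1/18.
Victor predeceased; the 1/18 allotted to Victor's branch passes to Victor's issue by representation.
The 1/18 is divided into 3 equal shares of 1/54 among Tessa, Samuel, Prudence.
Tessa is living and takes 1/54.
Samuel is living and takes 1/54.
Prudence is living and takes 1/54.
Beatrice is living and takes 1/18.
George is living and takes 1/6.
Diana predeceased; the 1/2 allotted to Diana's branch passes to Diana's issue by representation.
The 1/2 is divided into 2 equal shares of 1/4 among Harriet, Rose.
Harriet predeceased; the 1/4 allotted to Harriet's branch passes to Harriet's issue by representation.
Nora is the sole taker at this level and receives the full 1/4.
Rose is living and takes 1/4.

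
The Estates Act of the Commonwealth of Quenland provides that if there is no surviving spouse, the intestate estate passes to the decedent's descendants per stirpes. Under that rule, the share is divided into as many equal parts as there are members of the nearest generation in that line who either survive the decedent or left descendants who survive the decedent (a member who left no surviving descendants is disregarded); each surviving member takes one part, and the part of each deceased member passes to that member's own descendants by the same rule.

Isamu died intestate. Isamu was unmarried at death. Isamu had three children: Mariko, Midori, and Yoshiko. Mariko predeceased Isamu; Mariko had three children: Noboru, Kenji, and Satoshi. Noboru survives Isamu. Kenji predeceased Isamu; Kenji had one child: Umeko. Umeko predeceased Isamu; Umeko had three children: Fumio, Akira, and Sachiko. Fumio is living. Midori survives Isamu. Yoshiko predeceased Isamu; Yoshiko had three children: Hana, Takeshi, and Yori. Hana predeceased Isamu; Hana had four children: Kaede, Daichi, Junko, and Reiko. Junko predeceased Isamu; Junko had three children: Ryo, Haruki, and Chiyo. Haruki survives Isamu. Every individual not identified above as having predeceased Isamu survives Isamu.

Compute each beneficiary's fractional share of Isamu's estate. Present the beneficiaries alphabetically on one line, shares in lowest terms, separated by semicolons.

There is no surviving spouse, so the entire estate passes to Isamu's descendants per stirpes.
The estate is divided into 3 equal shares of 1/3 among Mariko, Midori, Yoshiko.
Mariko predeceased; the 1/3 allotted to Mariko's branch passes to Mariko's issue by representation.
The 1/3 is divided into 3 equal shares of 1/9 among Noboru, Kenji, Satoshi.
Noboru is living and takes 1/9.
Kenji predeceased; the 1/9 allotted to Kenji's branch passes to Kenji's issue by representation.
Umeko's line is the sole branch at this level, so the full 1/9 passes to Umeko's issue by representation.
The 1/9 is divided into 3 equal shares of 1/27 among Fumio, Akira, Sachiko.
Fumio is living and takes 1/27.
Akira is living and takes 1/27.
Sachiko is living and takes 1/27.
Satoshi is living and takes 1/9.
Midori is living and takes 1/3.
Yoshiko predeceased; the 1/3 allotted to Yoshiko's branch passes to Yoshiko's issue by representation.
The 1/3 is divided into 3 equal shares of 1/9 among Hana, Takeshi, Yori.
Hana predeceased; the 1/9 allotted to Hana's branch passes to Hana's issue by representation.
The 1/9 is divided into 4 equal shares of 1/36 among Kaede, Daichi, Junko, Reiko.
Kaede is living and takes 1/36.
Daichi is living and takes 1/36.
Junko predeceased; the 1/36 allotted to Junko's branch passes to Junko's issue by representation.
The 1/36 is divided into 3 equal shares of 1/108 among Ryo, Haruki, Chiyo.
Ryo is living and takes 1/108.
Haruki is living and takes 1/108.
Chiyo is living and takes 1/108.
Reiko is living and takes 1/36.
Takeshi is living and takes 1/9.
Yori is living and takes 1/9.

Akira 1/27; Chiyo 1/108; Daichi 1/36; Fumio 1/27; Haruki 1/108; Kaede 1/36; Midori 1/3; Noboru 1/9; Reiko 1/36; Ryo 1/108; Sachiko 1/27; Satoshi 1/9; Takeshi 1/9; Yori 1/9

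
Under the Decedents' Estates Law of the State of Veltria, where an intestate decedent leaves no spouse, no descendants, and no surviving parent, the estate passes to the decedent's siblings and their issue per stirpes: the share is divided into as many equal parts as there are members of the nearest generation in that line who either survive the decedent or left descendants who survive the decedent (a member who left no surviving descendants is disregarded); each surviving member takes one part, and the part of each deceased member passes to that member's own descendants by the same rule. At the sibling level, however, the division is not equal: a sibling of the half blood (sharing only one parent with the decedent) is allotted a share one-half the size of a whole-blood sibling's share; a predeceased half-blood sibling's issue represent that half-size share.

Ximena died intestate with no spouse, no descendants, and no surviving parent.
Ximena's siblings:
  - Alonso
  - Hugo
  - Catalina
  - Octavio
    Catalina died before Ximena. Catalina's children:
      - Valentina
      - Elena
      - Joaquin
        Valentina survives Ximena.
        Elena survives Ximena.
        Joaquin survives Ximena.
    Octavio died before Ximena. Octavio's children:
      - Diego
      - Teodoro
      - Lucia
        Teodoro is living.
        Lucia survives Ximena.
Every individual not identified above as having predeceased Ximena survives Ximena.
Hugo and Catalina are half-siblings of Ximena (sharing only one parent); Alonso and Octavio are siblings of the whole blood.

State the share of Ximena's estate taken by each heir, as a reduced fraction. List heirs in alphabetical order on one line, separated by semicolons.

No spouse, descendants, or parent survives, so the estate passes to Ximena's siblings per stirpes.
Half-blood siblings count for one-half the weight of whole-blood siblings at the initial division.
Dividing 1 in proportion to weights (total weight 3): Alonso (weight 1) → 1/3; Hugo (weight 1/2) → 1/6; Catalina (weight 1/2) → 1/6; Octavio (weight 1) → 1/3.
Alonso is living and takes 1/3.
Hugo is living and takes 1/6.
Catalina predeceased; the 1/6 allotted to Catalina's branch passes to Catalina's issue by representation.
The 1/6 is divided into 3 equal shares of 1/18 among Valentina, Elena, Joaquin.
Valentina is living and takes 1/18.
Elena is living and takes 1/18.
Joaquin is living and takes 1/18.
Octavio predeceased; the 1/3 allotted to Octavio's branch passes to Octavio's issue by representation.
The 1/3 is divided into 3 equal shares of 1/9 among Diego, Teodoro, Lucia.
Diego is living and takes 1/9.
Teodoro is living and takes 1/9.
Lucia is living and takes 1/9.

Alonso 1/3; Diego 1/9; Elena 1/18; Hugo 1/6; Joaquin 1/18; Lucia 1/9; Teodoro 1/9; Valentina 1/18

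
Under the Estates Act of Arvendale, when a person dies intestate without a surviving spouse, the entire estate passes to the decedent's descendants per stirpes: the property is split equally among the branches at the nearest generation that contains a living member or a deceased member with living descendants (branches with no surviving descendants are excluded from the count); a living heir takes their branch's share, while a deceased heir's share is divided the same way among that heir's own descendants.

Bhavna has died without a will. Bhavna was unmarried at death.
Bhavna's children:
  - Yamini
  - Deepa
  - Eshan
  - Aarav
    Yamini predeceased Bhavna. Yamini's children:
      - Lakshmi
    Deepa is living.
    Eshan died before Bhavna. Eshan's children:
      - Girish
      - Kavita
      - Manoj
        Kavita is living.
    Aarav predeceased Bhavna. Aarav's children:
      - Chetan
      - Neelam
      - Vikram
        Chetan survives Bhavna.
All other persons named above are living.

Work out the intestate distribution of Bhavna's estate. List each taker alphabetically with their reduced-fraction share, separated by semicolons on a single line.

Chetan 1/12; Deepa 1/4; Girish 1/12; Kavita 1/12; Lakshmi 1/4; Manoj 1/12; Neelam 1/12; Vikram 1/12

There is no surviving spouse, so the entire estate passes to Bhavna's descendants per stirpes.
The estate is divided into 4 equal shares of 1/4 among Yamini, Deepa, Eshan, Aarav.
Yamini predeceased; the 1/4 allotted to Yamini's branch passes to Yamini's issue by representation.
Lakshmi is the sole taker at this level and receives the full 1/4.
Deepa is living and takes 1/4.
Eshan predeceased; the 1/4 allotted to Eshan's branch passes to Eshan's issue by representation.
The 1/4 is divided into 3 equal shares of 1/12 among Girish, Kavita, Manoj.
Girish is living and takes 1/12.
Kavita is living and takes 1/12.
Manoj is living and takes 1/12.
Aarav predeceased; the 1/4 allotted to Aarav's branch passes to Aarav's issue by representation.
The 1/4 is divided into 3 equal shares of 1/12 among Chetan, Neelam, Vikram.
Chetan is living and takes 1/12.
Neelam is living and takes 1/12.
Vikram is living and takes 1/12.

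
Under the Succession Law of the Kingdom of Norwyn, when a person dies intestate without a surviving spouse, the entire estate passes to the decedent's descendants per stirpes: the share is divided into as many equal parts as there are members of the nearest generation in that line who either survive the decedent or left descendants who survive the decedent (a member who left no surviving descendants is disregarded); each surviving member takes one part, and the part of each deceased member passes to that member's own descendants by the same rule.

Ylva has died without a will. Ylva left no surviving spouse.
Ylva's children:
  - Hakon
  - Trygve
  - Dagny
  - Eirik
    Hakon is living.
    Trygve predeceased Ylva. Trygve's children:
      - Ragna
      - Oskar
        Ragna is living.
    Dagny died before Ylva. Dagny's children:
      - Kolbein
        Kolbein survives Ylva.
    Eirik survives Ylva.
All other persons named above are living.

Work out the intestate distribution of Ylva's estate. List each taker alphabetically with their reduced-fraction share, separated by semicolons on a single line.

Eirik 1/4; Hakon 1/4; Kolbein 1/4; Oskar 1/8; Ragna 1/8

There is no surviving spouse, so the entire estate passes to Ylva's descendants per stirpes.
The estate is divided into 4 equal shares of 1/4 among Hakon, Trygve, Dagny, Eirik.
Hakon is living and takes 1/4.
Trygve predeceased; the 1/4 allotted to Trygve's branch passes to Trygve's issue by representation.
The 1/4 is divided into 2 equal shares of 1/8 among Ragna, Oskar.
Ragna is living and takes 1/8.
Oskar is living and takes 1/8.
Dagny predeceased; the 1/4 allotted to Dagny's branch passes to Dagny's issue by representation.
Kolbein is the sole taker at this level and receives the full 1/4.
Eirik is living and takes 1/4.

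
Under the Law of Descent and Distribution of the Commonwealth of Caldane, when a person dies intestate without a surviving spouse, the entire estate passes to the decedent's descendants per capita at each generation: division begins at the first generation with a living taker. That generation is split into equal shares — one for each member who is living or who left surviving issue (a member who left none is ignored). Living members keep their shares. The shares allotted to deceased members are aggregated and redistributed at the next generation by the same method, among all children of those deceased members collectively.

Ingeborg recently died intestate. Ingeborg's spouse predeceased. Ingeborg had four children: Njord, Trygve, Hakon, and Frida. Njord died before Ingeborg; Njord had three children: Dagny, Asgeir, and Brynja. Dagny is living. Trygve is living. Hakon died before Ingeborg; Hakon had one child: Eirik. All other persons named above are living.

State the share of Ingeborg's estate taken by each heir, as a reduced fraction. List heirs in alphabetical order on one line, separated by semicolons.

There is no surviving spouse, so the entire estate passes to Ingeborg's descendants per capita at each generation.
At generation 1 (Njord, Trygve, Hakon, Frida) there are 4 shares of (1)/4 = 1/4 each.
Living: Trygve and Frida — each takes 1/4.
Deceased: Njord and Hakon. Their combined 1/2 is pooled and carried to generation 2.
At generation 2 (Dagny, Asgeir, Brynja, Eirik) there are 4 shares of (1/2)/4 = 1/8 each.
Living: Dagny, Asgeir, Brynja, and Eirik — each takes 1/8.

Asgeir 1/8; Brynja 1/8; Dagny 1/8; Eirik 1/8; Frida 1/4; Trygve 1/4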